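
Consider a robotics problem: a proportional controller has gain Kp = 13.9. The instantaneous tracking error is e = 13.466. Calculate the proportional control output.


u_P = Kp * e = 13.9 * 13.466 = 187.1774

187.1774


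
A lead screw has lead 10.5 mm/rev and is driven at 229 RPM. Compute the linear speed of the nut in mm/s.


v = lead * (RPM/60) = 10.5*229/60 = 40.0750

40.0750 mm/s


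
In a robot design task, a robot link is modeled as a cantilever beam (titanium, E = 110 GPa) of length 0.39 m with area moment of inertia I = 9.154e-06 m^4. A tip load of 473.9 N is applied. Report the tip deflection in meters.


delta = F*L^3/(3*E*I) = 473.9*0.39^3/(3*1.100e+11*9.154e-06)
      = 28.1112741/3020820 = 9.3058e-06

9.3058e-06 m


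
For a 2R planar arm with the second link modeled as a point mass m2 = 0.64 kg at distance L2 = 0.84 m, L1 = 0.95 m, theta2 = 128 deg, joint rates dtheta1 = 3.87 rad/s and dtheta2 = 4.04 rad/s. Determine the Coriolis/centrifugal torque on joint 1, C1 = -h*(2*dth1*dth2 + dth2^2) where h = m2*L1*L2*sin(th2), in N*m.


h = m2*L1*L2*sin(th2) = 0.64*0.95*0.84*sin(128 deg) = 0.402453
C1 = -h*(2*3.87*4.04 + 4.04^2) = -0.402453*47.5912 = -19.1532

-19.1532 N*m


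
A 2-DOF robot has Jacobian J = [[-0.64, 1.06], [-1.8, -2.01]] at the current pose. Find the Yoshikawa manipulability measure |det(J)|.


det(J) = -0.64*-2.01 - (1.06)*(-1.8) = 3.1944
|det(J)| = 3.1944

3.1944


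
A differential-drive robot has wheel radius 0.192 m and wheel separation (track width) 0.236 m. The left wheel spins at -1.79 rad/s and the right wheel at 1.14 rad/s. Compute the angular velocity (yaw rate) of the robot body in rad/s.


omega = r*(wR - wL)/L = 0.192*(1.14 - (-1.79))/0.236 = 2.3837

2.3837 rad/s


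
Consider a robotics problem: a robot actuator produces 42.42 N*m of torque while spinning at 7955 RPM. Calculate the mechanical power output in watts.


omega = 7955 * 2*pi/60 = 833.045652 rad/s
P = tau * omega = 42.42 * 833.045652 = 35337.7966

35337.7966 W


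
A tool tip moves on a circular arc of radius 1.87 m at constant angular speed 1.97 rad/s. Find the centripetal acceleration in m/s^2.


a_c = omega^2 * r = 1.97^2 * 1.87 = 7.2573

7.2573 m/s^2


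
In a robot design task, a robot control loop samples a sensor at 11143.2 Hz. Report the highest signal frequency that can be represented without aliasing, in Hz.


f_max = f_s/2 = 11143.2/2 = 5571.6000

5571.6000 Hz


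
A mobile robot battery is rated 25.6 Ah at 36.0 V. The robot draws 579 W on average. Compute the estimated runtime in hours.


E = 25.6*36.0 = 921.6000 Wh
t = E/P = 921.6000/579 = 1.5917

1.5917 hours


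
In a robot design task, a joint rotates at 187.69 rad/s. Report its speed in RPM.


RPM = 187.69 * 60/(2*pi) = 1792.3075

1792.3075 RPM


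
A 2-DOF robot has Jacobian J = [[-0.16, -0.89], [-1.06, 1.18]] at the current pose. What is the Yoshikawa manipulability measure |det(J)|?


det(J) = -0.16*1.18 - (-0.89)*(-1.06) = -1.1322
|det(J)| = 1.1322

1.1322


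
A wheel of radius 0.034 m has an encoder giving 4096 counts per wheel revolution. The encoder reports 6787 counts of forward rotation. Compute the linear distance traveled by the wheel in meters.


revs = 6787/4096 = 1.656982
d = revs * 2*pi*r = 1.656982 * 2*pi*0.034 = 0.3540

0.3540 m


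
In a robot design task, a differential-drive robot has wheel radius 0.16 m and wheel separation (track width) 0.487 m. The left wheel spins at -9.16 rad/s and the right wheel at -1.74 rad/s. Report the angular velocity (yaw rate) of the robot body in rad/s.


omega = r*(wR - wL)/L = 0.16*(-1.74 - (-9.16))/0.487 = 2.4378

2.4378 rad/s


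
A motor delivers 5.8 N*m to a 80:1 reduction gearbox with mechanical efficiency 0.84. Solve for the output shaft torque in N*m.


tau_out = tau_in * N * eta = 5.8 * 80 * 0.84 = 389.7600

389.7600 N*m


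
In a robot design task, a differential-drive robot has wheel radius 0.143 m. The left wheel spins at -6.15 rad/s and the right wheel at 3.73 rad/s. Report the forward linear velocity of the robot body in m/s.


v = r*(wR + wL)/2 = 0.143*(3.73 + -6.15)/2 = -0.1730

-0.1730 m/s


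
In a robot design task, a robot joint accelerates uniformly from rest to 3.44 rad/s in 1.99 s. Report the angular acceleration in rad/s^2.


alpha = delta_omega / t = 3.44 / 1.99 = 1.7286

1.7286 rad/s^2


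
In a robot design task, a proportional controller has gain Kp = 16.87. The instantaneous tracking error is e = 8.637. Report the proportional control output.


u_P = Kp * e = 16.87 * 8.637 = 145.7062

145.7062


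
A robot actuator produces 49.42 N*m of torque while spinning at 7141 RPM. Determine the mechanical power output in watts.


omega = 7141 * 2*pi/60 = 747.803771 rad/s
P = tau * omega = 49.42 * 747.803771 = 36956.4624

36956.4624 W


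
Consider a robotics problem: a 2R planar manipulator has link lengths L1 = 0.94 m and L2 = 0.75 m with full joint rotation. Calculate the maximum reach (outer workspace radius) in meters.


r_max = L1 + L2 = 0.94 + 0.75 = 1.6900

1.6900 m


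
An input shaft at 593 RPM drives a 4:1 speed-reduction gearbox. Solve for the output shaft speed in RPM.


omega_out = omega_in / N = 593 / 4 = 148.2500

148.2500 RPM


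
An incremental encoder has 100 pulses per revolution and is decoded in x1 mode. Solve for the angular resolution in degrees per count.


resolution = 360 / (PPR * 1) = 360 / 100 = 3.6000

3.6000 degrees


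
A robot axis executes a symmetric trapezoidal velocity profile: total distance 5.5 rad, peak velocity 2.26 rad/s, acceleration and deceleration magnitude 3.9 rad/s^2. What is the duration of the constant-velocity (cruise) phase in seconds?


t_acc = v/a = 0.579487 s, d_acc = v^2/(2a) = 0.654821 rad each
d_cruise = 5.5 - 2*0.654821 = 4.190358 rad
t_cruise = d_cruise/v = 4.190358/2.26 = 1.8541

1.8541 s


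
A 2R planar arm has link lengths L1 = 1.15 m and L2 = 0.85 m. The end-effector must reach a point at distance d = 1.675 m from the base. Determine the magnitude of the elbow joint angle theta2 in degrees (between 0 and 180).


cos(th2) = (d^2 - L1^2 - L2^2)/(2*L1*L2) = (1.675^2 - 1.15^2 - 0.85^2)/(2*1.15*0.85) = 0.38906650
th2 = acos(0.38906650) = 67.1036 deg

67.1036 degrees


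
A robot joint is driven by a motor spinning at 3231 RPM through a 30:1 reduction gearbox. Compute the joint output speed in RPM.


omega_joint = omega_motor / N = 3231 / 30 = 107.7000

107.7000 RPM


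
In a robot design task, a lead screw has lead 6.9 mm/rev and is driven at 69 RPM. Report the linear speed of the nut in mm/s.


v = lead * (RPM/60) = 6.9*69/60 = 7.9350

7.9350 mm/s


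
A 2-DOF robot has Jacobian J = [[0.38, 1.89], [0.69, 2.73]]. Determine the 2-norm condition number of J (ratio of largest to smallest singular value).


JJ^T eigenvalues: trace(JJ^T) = 11.6455, det(JJ^T) = det(J)^2 = 0.07112889
s_max^2 = (11.6455 + sqrt(135.33315469))/2 = 11.63938895
s_min^2 = (11.6455 - sqrt(135.33315469))/2 = 0.00611105
kappa = s_max/s_min = sqrt(11.63938895/0.00611105) = 43.6423

43.6423


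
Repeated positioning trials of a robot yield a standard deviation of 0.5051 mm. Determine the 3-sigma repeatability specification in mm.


repeatability = 3*sigma = 3*0.5051 = 1.5153

1.5153 mm


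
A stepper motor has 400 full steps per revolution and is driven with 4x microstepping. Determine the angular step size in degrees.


step = 360/(400*4) = 360/1600 = 0.2250

0.2250 degrees


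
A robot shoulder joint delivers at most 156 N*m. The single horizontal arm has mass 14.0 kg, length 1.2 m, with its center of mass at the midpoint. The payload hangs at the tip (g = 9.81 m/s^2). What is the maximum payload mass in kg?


tau_arm = m_arm*g*(L/2) = 14.0*9.81*1.2/2 = 82.4040 N*m
tau_payload = tau_max - tau_arm = 156 - 82.4040 = 73.5960
m_payload = tau_payload / (g*L) = 73.5960 / (9.81*1.2) = 6.2518

6.2518 kg


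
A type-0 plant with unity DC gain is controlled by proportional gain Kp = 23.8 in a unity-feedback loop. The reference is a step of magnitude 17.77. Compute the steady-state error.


e_ss = R/(1 + Kp) = 17.77/(1 + 23.8) = 17.77/24.8000 = 0.7165

0.7165


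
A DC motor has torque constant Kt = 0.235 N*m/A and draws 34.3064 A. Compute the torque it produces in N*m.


tau = Kt * I = 0.235*34.3064 = 8.0620

8.0620 N*m


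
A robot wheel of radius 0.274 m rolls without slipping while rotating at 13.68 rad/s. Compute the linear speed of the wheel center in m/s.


v = omega * r = 13.68 * 0.274 = 3.7483

3.7483 m/s


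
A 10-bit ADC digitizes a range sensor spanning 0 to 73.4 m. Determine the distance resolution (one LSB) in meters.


res = range / 2^n = 73.4/2^10 = 73.4/1024 = 0.0717

0.0717 m


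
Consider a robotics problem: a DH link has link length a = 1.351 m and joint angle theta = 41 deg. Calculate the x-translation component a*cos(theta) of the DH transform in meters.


a*cos(theta) = 1.351*cos(41 deg) = 1.0196

1.0196 m


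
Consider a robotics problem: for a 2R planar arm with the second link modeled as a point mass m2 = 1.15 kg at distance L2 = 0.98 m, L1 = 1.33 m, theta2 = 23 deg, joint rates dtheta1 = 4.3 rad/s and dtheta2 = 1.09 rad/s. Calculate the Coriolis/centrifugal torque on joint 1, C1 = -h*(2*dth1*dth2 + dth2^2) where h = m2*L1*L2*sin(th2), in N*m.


h = m2*L1*L2*sin(th2) = 1.15*1.33*0.98*sin(23 deg) = 0.585671
C1 = -h*(2*4.3*1.09 + 1.09^2) = -0.585671*10.5621 = -6.1859

-6.1859 N*m


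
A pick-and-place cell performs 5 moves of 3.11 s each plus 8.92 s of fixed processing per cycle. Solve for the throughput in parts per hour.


T_cycle = 5*3.11 + 8.92 = 24.4700 s
rate = 3600/T = 147.1189

147.1189 parts/hour


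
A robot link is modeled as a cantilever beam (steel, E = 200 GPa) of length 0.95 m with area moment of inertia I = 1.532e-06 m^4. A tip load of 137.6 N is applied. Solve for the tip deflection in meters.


delta = F*L^3/(3*E*I) = 137.6*0.95^3/(3*2.000e+11*1.532e-06)
      = 117.9748/919200 = 1.2835e-04

1.2835e-04 m


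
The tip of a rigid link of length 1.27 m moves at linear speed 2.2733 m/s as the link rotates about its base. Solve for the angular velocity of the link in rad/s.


omega = v / L = 2.2733 / 1.27 = 1.7900

1.7900 rad/s


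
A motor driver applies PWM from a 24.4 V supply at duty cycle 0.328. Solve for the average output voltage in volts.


V_avg = V_supply * D = 24.4*0.328 = 8.0032

8.0032 V


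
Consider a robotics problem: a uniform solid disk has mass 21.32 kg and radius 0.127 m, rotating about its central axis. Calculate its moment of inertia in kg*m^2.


I = (1/2)*m*R^2 = 0.5*21.32*0.127^2 = 0.1719

0.1719 kg*m^2


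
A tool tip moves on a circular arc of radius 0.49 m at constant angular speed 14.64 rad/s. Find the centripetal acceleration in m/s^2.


a_c = omega^2 * r = 14.64^2 * 0.49 = 105.0215

105.0215 m/s^2


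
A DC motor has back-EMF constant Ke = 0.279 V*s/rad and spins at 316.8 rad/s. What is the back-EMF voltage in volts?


V_emf = Ke * omega = 0.279*316.8 = 88.3872

88.3872 V


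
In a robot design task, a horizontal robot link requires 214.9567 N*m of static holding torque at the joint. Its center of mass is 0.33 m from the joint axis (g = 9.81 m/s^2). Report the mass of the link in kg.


m = tau / (g*L) = 214.9567 / (9.81 * 0.33) = 66.4000

66.4000 kg


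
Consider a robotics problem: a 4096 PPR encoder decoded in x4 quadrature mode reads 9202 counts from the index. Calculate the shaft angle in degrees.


angle = counts * 360 / (PPR*4) = 9202 * 360 / 16384 = 202.1924

202.1924 degrees


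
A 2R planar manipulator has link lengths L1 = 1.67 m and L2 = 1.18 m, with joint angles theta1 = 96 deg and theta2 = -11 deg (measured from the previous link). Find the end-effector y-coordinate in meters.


y = L1*sin(th1) + L2*sin(th1+th2) = 1.67*sin(96 deg) + 1.18*sin(85 deg) = 2.8364

2.8364 m


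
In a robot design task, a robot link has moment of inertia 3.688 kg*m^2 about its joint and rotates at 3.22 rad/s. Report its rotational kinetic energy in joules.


KE = (1/2)*I*omega^2 = 0.5*3.688*3.22^2 = 19.1193

19.1193 J


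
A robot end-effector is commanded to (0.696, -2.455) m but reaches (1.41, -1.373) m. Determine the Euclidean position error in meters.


dx = 1.41 - (0.696) = 0.7140, dy = -1.373 - (-2.455) = 1.0820
err = sqrt(0.509796 + 1.170724) = 1.2963

1.2963 m


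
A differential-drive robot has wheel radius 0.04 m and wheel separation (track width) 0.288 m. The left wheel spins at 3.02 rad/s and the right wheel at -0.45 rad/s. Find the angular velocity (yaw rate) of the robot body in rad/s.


omega = r*(wR - wL)/L = 0.04*(-0.45 - (3.02))/0.288 = -0.4819

-0.4819 rad/s


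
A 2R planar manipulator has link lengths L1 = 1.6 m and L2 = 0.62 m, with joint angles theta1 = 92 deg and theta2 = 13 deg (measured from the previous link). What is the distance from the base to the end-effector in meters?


x = L1*cos(th1) + L2*cos(th1+th2) = -0.216307
y = L1*sin(th1) + L2*sin(th1+th2) = 2.197899
d = sqrt(x^2 + y^2) = sqrt(0.046789 + 4.830760) = 2.2085

2.2085 m


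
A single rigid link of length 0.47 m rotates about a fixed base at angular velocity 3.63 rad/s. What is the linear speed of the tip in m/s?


v = L*omega = 0.47 * 3.63 = 1.7061

1.7061 m/s


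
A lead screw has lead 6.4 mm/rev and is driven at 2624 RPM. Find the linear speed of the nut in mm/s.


v = lead * (RPM/60) = 6.4*2624/60 = 279.8933

279.8933 mm/s


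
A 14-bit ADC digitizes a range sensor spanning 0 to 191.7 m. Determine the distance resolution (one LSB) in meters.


res = range / 2^n = 191.7/2^14 = 191.7/16384 = 0.0117

0.0117 m


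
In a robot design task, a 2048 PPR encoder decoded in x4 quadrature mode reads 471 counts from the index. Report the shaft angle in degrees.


angle = counts * 360 / (PPR*4) = 471 * 360 / 8192 = 20.6982

20.6982 degrees


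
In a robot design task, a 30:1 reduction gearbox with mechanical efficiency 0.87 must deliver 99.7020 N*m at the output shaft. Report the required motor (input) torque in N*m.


tau_in = tau_out / (N * eta) = 99.7020 / (30 * 0.87) = 3.8200

3.8200 N*m


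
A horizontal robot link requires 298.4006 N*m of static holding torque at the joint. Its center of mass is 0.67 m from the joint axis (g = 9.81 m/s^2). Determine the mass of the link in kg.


m = tau / (g*L) = 298.4006 / (9.81 * 0.67) = 45.4000

45.4000 kg


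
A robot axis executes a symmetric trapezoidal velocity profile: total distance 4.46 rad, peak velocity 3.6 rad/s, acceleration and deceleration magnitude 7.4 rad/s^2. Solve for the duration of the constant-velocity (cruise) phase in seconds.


t_acc = v/a = 0.486486 s, d_acc = v^2/(2a) = 0.875676 rad each
d_cruise = 4.46 - 2*0.875676 = 2.708648 rad
t_cruise = d_cruise/v = 2.708648/3.6 = 0.7524

0.7524 s


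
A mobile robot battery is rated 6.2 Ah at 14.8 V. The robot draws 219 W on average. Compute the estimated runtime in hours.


E = 6.2*14.8 = 91.7600 Wh
t = E/P = 91.7600/219 = 0.4190

0.4190 hours


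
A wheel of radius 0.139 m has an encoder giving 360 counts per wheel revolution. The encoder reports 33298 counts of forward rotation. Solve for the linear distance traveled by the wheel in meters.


revs = 33298/360 = 92.494444
d = revs * 2*pi*r = 92.494444 * 2*pi*0.139 = 80.7812

80.7812 m


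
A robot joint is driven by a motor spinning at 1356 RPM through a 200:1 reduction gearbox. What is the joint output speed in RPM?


omega_joint = omega_motor / N = 1356 / 200 = 6.7800

6.7800 RPM


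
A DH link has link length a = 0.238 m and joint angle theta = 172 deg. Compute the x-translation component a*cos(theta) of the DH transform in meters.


a*cos(theta) = 0.238*cos(172 deg) = -0.2357

-0.2357 m


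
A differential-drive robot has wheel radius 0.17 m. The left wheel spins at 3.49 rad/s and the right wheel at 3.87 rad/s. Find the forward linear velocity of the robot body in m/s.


v = r*(wR + wL)/2 = 0.17*(3.87 + 3.49)/2 = 0.6256

0.6256 m/s


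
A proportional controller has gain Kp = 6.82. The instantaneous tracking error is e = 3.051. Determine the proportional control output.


u_P = Kp * e = 6.82 * 3.051 = 20.8078

20.8078


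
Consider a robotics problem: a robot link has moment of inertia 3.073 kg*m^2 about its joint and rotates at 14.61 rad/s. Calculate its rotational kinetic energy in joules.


KE = (1/2)*I*omega^2 = 0.5*3.073*14.61^2 = 327.9692

327.9692 J


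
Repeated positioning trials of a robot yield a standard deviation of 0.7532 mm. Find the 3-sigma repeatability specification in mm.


repeatability = 3*sigma = 3*0.7532 = 2.2596

2.2596 mm


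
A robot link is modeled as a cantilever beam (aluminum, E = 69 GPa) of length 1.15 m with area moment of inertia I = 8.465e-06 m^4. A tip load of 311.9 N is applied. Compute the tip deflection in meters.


delta = F*L^3/(3*E*I) = 311.9*1.15^3/(3*6.900e+10*8.465e-06)
      = 474.3609125/1752255 = 2.7071e-04

2.7071e-04 m


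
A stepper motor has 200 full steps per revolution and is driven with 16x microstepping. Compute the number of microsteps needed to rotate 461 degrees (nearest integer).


step_size = 360/(200*16) = 360/3200 = 0.112500 deg
n = 461/(360/3200) = 461*3200/360 = 4097.7778 -> 4098

4098 steps


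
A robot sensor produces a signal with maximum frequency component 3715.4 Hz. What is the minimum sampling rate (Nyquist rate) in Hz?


f_s,min = 2*f_max = 2*3715.4 = 7430.8000

7430.8000 Hz


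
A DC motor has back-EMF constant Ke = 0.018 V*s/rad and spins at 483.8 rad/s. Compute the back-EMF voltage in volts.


V_emf = Ke * omega = 0.018*483.8 = 8.7084

8.7084 V


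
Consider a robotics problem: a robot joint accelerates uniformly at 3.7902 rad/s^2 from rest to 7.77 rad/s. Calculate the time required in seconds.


t = delta_omega / alpha = 7.77 / 3.7902 = 2.0500

2.0500 s


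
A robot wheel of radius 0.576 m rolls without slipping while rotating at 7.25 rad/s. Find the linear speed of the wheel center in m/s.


v = omega * r = 7.25 * 0.576 = 4.1760

4.1760 m/s


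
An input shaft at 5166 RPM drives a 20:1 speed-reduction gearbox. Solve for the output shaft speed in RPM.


omega_out = omega_in / N = 5166 / 20 = 258.3000

258.3000 RPM


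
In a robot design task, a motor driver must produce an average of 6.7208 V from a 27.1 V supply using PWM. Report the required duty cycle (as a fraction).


D = V_avg/V_supply = 6.7208/27.1 = 0.2480

0.2480


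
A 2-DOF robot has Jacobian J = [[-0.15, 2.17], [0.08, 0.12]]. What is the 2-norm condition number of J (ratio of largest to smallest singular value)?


JJ^T eigenvalues: trace(JJ^T) = 4.7522, det(JJ^T) = det(J)^2 = 0.03671056
s_max^2 = (4.7522 + sqrt(22.43656260))/2 = 4.74446244
s_min^2 = (4.7522 - sqrt(22.43656260))/2 = 0.00773756
kappa = s_max/s_min = sqrt(4.74446244/0.00773756) = 24.7623

24.7623


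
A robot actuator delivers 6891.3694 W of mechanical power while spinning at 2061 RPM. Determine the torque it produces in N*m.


omega = 2061 * 2*pi/60 = 215.827415 rad/s
tau = P / omega = 6891.3694 / 215.827415 = 31.9300

31.9300 N*m


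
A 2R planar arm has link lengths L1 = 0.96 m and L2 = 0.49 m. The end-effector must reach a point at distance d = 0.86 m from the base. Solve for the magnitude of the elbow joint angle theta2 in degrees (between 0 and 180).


cos(th2) = (d^2 - L1^2 - L2^2)/(2*L1*L2) = (0.86^2 - 0.96^2 - 0.49^2)/(2*0.96*0.49) = -0.44866071
th2 = acos(-0.44866071) = 116.6578 deg

116.6578 degrees


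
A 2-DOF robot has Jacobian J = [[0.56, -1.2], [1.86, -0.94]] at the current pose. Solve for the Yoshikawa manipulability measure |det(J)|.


det(J) = 0.56*-0.94 - (-1.2)*(1.86) = 1.7056
|det(J)| = 1.7056

1.7056


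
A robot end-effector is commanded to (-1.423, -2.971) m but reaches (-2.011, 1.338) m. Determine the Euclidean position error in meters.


dx = -2.011 - (-1.423) = -0.5880, dy = 1.338 - (-2.971) = 4.3090
err = sqrt(0.345744 + 18.567481) = 4.3489

4.3489 m


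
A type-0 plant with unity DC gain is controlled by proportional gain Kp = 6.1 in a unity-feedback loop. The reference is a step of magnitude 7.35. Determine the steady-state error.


e_ss = R/(1 + Kp) = 7.35/(1 + 6.1) = 7.35/7.1000 = 1.0352

1.0352


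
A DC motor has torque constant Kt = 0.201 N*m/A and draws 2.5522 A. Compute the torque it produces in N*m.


tau = Kt * I = 0.201*2.5522 = 0.5130

0.5130 N*m


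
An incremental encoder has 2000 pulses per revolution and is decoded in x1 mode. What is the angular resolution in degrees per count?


resolution = 360 / (PPR * 1) = 360 / 2000 = 0.1800

0.1800 degrees


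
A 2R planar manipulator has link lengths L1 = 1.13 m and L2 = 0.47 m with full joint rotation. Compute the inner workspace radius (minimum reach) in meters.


r_min = |L1 - L2| = |1.13 - 0.47| = 0.6600

0.6600 m


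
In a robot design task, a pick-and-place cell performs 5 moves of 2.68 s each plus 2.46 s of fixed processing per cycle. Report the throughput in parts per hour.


T_cycle = 5*2.68 + 2.46 = 15.8600 s
rate = 3600/T = 226.9861

226.9861 parts/hour


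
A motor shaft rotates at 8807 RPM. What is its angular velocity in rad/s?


omega = 8807 * 2*pi/60 = 922.2669

922.2669 rad/s


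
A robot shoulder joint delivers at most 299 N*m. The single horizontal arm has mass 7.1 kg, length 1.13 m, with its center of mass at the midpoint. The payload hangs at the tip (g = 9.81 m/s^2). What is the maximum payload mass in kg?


tau_arm = m_arm*g*(L/2) = 7.1*9.81*1.13/2 = 39.3528 N*m
tau_payload = tau_max - tau_arm = 299 - 39.3528 = 259.6472
m_payload = tau_payload / (g*L) = 259.6472 / (9.81*1.13) = 23.4227

23.4227 kg


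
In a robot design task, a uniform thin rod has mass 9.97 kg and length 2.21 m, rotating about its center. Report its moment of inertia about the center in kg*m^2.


I = (1/12)*m*L^2 = (1/12)*9.97*2.21^2 = 4.0579

4.0579 kg*m^2


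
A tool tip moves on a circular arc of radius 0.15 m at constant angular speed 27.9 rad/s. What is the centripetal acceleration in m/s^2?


a_c = omega^2 * r = 27.9^2 * 0.15 = 116.7615

116.7615 m/s^2


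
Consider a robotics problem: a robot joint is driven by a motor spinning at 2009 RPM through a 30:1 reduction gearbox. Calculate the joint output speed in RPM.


omega_joint = omega_motor / N = 2009 / 30 = 66.9667

66.9667 RPM


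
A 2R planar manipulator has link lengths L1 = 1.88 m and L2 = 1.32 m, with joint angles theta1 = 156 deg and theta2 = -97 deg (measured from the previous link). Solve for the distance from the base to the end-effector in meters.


x = L1*cos(th1) + L2*cos(th1+th2) = -1.037615
y = L1*sin(th1) + L2*sin(th1+th2) = 1.896126
d = sqrt(x^2 + y^2) = sqrt(1.076645 + 3.595294) = 2.1615

2.1615 m


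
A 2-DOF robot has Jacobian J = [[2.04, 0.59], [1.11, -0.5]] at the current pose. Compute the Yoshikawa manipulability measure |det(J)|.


det(J) = 2.04*-0.5 - (0.59)*(1.11) = -1.6749
|det(J)| = 1.6749

1.6749


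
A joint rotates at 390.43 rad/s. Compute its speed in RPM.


RPM = 390.43 * 60/(2*pi) = 3728.3319

3728.3319 RPM


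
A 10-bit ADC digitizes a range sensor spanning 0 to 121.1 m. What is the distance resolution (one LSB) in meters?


res = range / 2^n = 121.1/2^10 = 121.1/1024 = 0.1183

0.1183 m


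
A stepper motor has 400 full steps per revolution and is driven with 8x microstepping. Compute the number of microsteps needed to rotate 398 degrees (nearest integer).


step_size = 360/(400*8) = 360/3200 = 0.112500 deg
n = 398/(360/3200) = 398*3200/360 = 3537.7778 -> 3538

3538 steps


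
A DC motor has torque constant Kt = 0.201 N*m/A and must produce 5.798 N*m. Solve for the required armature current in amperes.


I = tau / Kt = 5.798/0.201 = 28.8458

28.8458 A


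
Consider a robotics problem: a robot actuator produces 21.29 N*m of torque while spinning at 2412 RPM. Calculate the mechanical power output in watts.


omega = 2412 * 2*pi/60 = 252.584049 rad/s
P = tau * omega = 21.29 * 252.584049 = 5377.5144

5377.5144 W


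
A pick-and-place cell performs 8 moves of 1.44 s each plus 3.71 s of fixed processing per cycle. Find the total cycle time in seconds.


T = 8*1.44 + 3.71 = 15.2300

15.2300 s


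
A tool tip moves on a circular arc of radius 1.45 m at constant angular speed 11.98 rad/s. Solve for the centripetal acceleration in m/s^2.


a_c = omega^2 * r = 11.98^2 * 1.45 = 208.1046

208.1046 m/s^2


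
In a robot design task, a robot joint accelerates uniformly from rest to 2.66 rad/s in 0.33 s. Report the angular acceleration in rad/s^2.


alpha = delta_omega / t = 2.66 / 0.33 = 8.0606

8.0606 rad/s^2


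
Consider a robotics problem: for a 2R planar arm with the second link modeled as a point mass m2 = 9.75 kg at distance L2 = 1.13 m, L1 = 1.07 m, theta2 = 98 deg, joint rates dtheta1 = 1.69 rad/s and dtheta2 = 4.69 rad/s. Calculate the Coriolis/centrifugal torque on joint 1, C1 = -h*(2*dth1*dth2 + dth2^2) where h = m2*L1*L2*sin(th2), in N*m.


h = m2*L1*L2*sin(th2) = 9.75*1.07*1.13*sin(98 deg) = 11.673998
C1 = -h*(2*1.69*4.69 + 4.69^2) = -11.673998*37.8483 = -441.8410

-441.8410 N*m


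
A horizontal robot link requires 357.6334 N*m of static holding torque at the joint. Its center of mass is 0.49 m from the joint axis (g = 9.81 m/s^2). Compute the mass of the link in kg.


m = tau / (g*L) = 357.6334 / (9.81 * 0.49) = 74.4000

74.4000 kg


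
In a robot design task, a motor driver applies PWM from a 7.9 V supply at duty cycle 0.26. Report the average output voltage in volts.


V_avg = V_supply * D = 7.9*0.26 = 2.0540

2.0540 V


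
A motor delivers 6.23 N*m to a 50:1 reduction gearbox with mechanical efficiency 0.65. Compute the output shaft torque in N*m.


tau_out = tau_in * N * eta = 6.23 * 50 * 0.65 = 202.4750

202.4750 N*m


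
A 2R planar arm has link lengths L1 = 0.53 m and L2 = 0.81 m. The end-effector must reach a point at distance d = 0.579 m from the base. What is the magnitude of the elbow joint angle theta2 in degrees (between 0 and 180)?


cos(th2) = (d^2 - L1^2 - L2^2)/(2*L1*L2) = (0.579^2 - 0.53^2 - 0.81^2)/(2*0.53*0.81) = -0.70086070
th2 = acos(-0.70086070) = 134.4961 deg

134.4961 degrees


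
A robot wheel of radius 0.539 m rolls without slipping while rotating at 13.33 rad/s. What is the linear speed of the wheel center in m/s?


v = omega * r = 13.33 * 0.539 = 7.1849

7.1849 m/s


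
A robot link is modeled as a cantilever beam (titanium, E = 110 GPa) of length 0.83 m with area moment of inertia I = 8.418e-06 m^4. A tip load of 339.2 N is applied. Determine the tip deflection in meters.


delta = F*L^3/(3*E*I) = 339.2*0.83^3/(3*1.100e+11*8.418e-06)
      = 193.9501504/2777940 = 6.9818e-05

6.9818e-05 m


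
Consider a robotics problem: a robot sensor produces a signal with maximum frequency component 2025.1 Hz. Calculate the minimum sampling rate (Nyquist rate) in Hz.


f_s,min = 2*f_max = 2*2025.1 = 4050.2000

4050.2000 Hz


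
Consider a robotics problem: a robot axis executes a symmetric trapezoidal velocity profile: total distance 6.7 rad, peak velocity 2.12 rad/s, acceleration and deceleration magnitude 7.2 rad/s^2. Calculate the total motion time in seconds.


t_acc = v/a = 2.12/7.2 = 0.294444 s
d_acc = v^2/(2a) = 0.312111 rad (each ramp)
d_cruise = 6.7 - 2*0.312111 = 6.075778 rad
t_cruise = 6.075778/2.12 = 2.865933 s
t_total = 2*0.294444 + 2.865933 = 3.4548

3.4548 s


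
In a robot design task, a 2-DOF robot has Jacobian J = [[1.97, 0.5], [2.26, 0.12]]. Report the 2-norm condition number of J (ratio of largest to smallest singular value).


JJ^T eigenvalues: trace(JJ^T) = 9.2529, det(JJ^T) = det(J)^2 = 0.79852096
s_max^2 = (9.2529 + sqrt(82.42207457))/2 = 9.16578020
s_min^2 = (9.2529 - sqrt(82.42207457))/2 = 0.08711980
kappa = s_max/s_min = sqrt(9.16578020/0.08711980) = 10.2571

10.2571


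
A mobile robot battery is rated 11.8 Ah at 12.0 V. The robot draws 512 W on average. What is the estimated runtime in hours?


E = 11.8*12.0 = 141.6000 Wh
t = E/P = 141.6000/512 = 0.2766

0.2766 hours


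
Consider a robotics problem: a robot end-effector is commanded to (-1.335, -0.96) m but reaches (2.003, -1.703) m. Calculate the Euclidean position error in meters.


dx = 2.003 - (-1.335) = 3.3380, dy = -1.703 - (-0.96) = -0.7430
err = sqrt(11.142244 + 0.552049) = 3.4197

3.4197 m


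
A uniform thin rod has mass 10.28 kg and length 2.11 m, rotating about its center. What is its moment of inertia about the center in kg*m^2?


I = (1/12)*m*L^2 = (1/12)*10.28*2.11^2 = 3.8140

3.8140 kg*m^2


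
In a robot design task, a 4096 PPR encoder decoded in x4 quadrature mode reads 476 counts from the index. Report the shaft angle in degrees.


angle = counts * 360 / (PPR*4) = 476 * 360 / 16384 = 10.4590

10.4590 degrees


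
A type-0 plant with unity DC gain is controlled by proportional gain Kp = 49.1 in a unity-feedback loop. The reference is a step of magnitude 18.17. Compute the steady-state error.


e_ss = R/(1 + Kp) = 18.17/(1 + 49.1) = 18.17/50.1000 = 0.3627

0.3627


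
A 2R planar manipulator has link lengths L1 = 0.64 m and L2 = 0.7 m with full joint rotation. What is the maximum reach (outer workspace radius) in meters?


r_max = L1 + L2 = 0.64 + 0.7 = 1.3400

1.3400 m


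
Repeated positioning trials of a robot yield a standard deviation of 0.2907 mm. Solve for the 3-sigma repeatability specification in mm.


repeatability = 3*sigma = 3*0.2907 = 0.8721

0.8721 mm


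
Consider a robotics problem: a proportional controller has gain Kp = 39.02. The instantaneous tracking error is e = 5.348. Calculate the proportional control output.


u_P = Kp * e = 39.02 * 5.348 = 208.6790

208.6790


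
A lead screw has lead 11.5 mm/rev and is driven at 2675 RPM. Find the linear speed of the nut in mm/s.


v = lead * (RPM/60) = 11.5*2675/60 = 512.7083

512.7083 mm/s


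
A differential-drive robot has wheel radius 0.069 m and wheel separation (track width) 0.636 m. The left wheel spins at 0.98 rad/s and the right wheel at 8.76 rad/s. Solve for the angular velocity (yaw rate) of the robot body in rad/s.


omega = r*(wR - wL)/L = 0.069*(8.76 - (0.98))/0.636 = 0.8441

0.8441 rad/s


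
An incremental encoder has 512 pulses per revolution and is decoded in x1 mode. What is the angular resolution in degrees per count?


resolution = 360 / (PPR * 1) = 360 / 512 = 0.7031

0.7031 degrees


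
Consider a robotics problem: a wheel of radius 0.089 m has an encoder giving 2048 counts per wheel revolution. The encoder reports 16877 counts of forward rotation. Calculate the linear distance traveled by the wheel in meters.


revs = 16877/2048 = 8.240723
d = revs * 2*pi*r = 8.240723 * 2*pi*0.089 = 4.6082

4.6082 m


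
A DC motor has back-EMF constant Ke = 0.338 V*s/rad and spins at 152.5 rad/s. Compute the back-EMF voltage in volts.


V_emf = Ke * omega = 0.338*152.5 = 51.5450

51.5450 V


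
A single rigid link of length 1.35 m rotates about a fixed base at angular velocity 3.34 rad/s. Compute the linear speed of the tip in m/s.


v = L*omega = 1.35 * 3.34 = 4.5090

4.5090 m/s


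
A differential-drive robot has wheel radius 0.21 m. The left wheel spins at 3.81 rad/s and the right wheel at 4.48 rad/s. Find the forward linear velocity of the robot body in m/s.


v = r*(wR + wL)/2 = 0.21*(4.48 + 3.81)/2 = 0.8705

0.8705 m/s


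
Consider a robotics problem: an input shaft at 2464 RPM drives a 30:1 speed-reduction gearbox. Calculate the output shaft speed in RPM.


omega_out = omega_in / N = 2464 / 30 = 82.1333

82.1333 RPM


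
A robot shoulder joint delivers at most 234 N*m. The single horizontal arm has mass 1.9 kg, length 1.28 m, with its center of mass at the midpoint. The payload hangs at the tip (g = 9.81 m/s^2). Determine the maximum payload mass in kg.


tau_arm = m_arm*g*(L/2) = 1.9*9.81*1.28/2 = 11.9290 N*m
tau_payload = tau_max - tau_arm = 234 - 11.9290 = 222.0710
m_payload = tau_payload / (g*L) = 222.0710 / (9.81*1.28) = 17.6853

17.6853 kg


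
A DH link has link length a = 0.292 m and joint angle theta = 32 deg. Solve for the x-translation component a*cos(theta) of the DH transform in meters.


a*cos(theta) = 0.292*cos(32 deg) = 0.2476

0.2476 m


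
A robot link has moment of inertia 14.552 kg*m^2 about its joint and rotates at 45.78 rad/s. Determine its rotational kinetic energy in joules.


KE = (1/2)*I*omega^2 = 0.5*14.552*45.78^2 = 15249.1019

15249.1019 J


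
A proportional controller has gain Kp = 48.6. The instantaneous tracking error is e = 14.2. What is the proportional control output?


u_P = Kp * e = 48.6 * 14.2 = 690.1200

690.1200


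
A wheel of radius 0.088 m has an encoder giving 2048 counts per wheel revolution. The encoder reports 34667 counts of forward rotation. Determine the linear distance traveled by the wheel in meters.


revs = 34667/2048 = 16.927246
d = revs * 2*pi*r = 16.927246 * 2*pi*0.088 = 9.3594

9.3594 m


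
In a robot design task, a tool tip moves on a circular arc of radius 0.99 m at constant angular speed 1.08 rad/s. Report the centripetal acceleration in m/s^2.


a_c = omega^2 * r = 1.08^2 * 0.99 = 1.1547

1.1547 m/s^2


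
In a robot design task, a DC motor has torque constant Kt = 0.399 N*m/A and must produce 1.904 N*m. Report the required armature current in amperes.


I = tau / Kt = 1.904/0.399 = 4.7719

4.7719 A


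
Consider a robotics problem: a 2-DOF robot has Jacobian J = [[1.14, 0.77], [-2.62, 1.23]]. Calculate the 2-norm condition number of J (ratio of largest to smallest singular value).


JJ^T eigenvalues: trace(JJ^T) = 10.2698, det(JJ^T) = det(J)^2 = 11.69366416
s_max^2 = (10.2698 + sqrt(58.69413540))/2 = 8.96550489
s_min^2 = (10.2698 - sqrt(58.69413540))/2 = 1.30429511
kappa = s_max/s_min = sqrt(8.96550489/1.30429511) = 2.6218

2.6218


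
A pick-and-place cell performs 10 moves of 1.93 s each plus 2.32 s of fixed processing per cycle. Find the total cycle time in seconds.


T = 10*1.93 + 2.32 = 21.6200

21.6200 s


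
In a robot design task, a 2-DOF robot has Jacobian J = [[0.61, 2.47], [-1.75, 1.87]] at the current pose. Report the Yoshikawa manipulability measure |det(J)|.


det(J) = 0.61*1.87 - (2.47)*(-1.75) = 5.4632
|det(J)| = 5.4632

5.4632


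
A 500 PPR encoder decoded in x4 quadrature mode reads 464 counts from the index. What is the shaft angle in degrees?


angle = counts * 360 / (PPR*4) = 464 * 360 / 2000 = 83.5200

83.5200 degrees


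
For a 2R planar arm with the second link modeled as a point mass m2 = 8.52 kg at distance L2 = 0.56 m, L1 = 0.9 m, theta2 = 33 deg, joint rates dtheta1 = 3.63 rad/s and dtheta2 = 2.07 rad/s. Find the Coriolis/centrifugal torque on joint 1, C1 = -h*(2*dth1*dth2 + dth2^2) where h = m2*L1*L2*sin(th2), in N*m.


h = m2*L1*L2*sin(th2) = 8.52*0.9*0.56*sin(33 deg) = 2.338724
C1 = -h*(2*3.63*2.07 + 2.07^2) = -2.338724*19.3131 = -45.1680

-45.1680 N*m


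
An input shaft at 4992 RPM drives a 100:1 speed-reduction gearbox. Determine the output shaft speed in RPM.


omega_out = omega_in / N = 4992 / 100 = 49.9200

49.9200 RPM


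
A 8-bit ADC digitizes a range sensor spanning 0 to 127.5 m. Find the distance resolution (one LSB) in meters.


res = range / 2^n = 127.5/2^8 = 127.5/256 = 0.4980

0.4980 m


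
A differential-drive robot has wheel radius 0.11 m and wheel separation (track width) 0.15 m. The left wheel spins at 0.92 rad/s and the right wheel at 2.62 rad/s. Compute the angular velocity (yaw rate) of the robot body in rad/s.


omega = r*(wR - wL)/L = 0.11*(2.62 - (0.92))/0.15 = 1.2467

1.2467 rad/s


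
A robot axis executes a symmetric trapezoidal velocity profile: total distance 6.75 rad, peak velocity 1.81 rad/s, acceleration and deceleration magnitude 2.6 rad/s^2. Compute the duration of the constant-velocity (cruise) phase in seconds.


t_acc = v/a = 0.696154 s, d_acc = v^2/(2a) = 0.630019 rad each
d_cruise = 6.75 - 2*0.630019 = 5.489962 rad
t_cruise = d_cruise/v = 5.489962/1.81 = 3.0331

3.0331 s


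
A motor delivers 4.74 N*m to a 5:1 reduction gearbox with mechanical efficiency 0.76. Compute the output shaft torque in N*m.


tau_out = tau_in * N * eta = 4.74 * 5 * 0.76 = 18.0120

18.0120 N*m


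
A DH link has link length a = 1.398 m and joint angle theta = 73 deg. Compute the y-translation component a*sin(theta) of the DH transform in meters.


a*sin(theta) = 1.398*sin(73 deg) = 1.3369

1.3369 m


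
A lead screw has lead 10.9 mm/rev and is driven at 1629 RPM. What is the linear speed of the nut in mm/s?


v = lead * (RPM/60) = 10.9*1629/60 = 295.9350

295.9350 mm/s


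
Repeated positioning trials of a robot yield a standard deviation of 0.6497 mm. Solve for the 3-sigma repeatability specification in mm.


repeatability = 3*sigma = 3*0.6497 = 1.9491

1.9491 mm


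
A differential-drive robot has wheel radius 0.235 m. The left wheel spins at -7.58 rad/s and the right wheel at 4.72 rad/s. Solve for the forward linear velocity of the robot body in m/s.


v = r*(wR + wL)/2 = 0.235*(4.72 + -7.58)/2 = -0.3361

-0.3361 m/s


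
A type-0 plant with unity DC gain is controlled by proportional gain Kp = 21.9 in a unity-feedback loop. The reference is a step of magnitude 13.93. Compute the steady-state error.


e_ss = R/(1 + Kp) = 13.93/(1 + 21.9) = 13.93/22.9000 = 0.6083

0.6083


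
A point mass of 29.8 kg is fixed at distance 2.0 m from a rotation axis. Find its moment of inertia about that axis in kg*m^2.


I = m*r^2 = 29.8*2.0^2 = 119.2000

119.2000 kg*m^2


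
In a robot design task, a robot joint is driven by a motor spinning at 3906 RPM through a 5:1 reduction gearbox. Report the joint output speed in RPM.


omega_joint = omega_motor / N = 3906 / 5 = 781.2000

781.2000 RPM


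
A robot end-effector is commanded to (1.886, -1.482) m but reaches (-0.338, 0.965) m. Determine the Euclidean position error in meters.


dx = -0.338 - (1.886) = -2.2240, dy = 0.965 - (-1.482) = 2.4470
err = sqrt(4.946176 + 5.987809) = 3.3067

3.3067 m


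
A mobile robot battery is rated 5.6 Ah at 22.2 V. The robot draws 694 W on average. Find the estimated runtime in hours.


E = 5.6*22.2 = 124.3200 Wh
t = E/P = 124.3200/694 = 0.1791

0.1791 hours


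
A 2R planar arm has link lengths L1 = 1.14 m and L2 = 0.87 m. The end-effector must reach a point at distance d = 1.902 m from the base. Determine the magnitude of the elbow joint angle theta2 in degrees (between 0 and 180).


cos(th2) = (d^2 - L1^2 - L2^2)/(2*L1*L2) = (1.902^2 - 1.14^2 - 0.87^2)/(2*1.14*0.87) = 0.78700544
th2 = acos(0.78700544) = 38.0935 deg

38.0935 degrees


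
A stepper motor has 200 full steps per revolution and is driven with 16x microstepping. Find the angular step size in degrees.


step = 360/(200*16) = 360/3200 = 0.1125

0.1125 degrees


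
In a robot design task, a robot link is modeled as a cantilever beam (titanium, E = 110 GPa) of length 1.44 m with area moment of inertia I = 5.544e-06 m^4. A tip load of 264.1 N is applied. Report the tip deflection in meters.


delta = F*L^3/(3*E*I) = 264.1*1.44^3/(3*1.100e+11*5.544e-06)
      = 788.5983744/1829520 = 4.3104e-04

4.3104e-04 m


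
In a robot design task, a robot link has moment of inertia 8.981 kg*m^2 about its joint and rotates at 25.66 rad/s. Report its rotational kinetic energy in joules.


KE = (1/2)*I*omega^2 = 0.5*8.981*25.66^2 = 2956.7051

2956.7051 J


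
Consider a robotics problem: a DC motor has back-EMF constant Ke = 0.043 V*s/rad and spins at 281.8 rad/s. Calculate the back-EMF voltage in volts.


V_emf = Ke * omega = 0.043*281.8 = 12.1174

12.1174 V
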